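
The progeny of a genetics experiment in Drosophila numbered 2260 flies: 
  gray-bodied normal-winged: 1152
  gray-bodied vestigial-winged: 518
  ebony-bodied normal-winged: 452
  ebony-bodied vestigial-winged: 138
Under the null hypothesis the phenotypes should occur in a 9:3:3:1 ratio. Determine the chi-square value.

34.107

Expected counts for N = 2260 under a 9:3:3:1 ratio (total parts = 16):
  gray-bodied normal-winged: 2260 × 9/16 = 1271.25
  gray-bodied vestigial-winged: 2260 × 3/16 = 423.75
  ebony-bodied normal-winged: 2260 × 3/16 = 423.75
  ebony-bodied vestigial-winged: 2260 × 1/16 = 141.25
χ² = Σ (O − E)² / E
  gray-bodied normal-winged: (1152 − 1271.25)² / 1271.25 = 11.1863
  gray-bodied vestigial-winged: (518 − 423.75)² / 423.75 = 20.9630
  ebony-bodied normal-winged: (452 − 423.75)² / 423.75 = 1.8833
  ebony-bodied vestigial-winged: (138 − 141.25)² / 141.25 = 0.0748
χ² = 11.1863 + 20.9630 + 1.8833 + 0.0748 = 34.1074 ≈ 34.107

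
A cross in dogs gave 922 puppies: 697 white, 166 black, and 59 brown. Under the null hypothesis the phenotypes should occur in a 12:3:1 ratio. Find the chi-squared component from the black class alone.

Total ratio parts = 16. Expected numbers out of 922:
  white: 922 × 12/16 = 691.5
  black: 922 × 3/16 = 172.875
  brown: 922 × 1/16 = 57.625
Contribution of black: (166 − 172.875)² / 172.875 = 0.2734

0.273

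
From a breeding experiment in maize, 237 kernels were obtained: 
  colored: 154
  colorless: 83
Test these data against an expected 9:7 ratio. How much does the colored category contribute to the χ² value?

3.210

Total ratio parts = 16. Expected numbers out of 237:
  colored: 237 × 9/16 = 133.3125
  colorless: 237 × 7/16 = 103.6875
Contribution of colored: (154 − 133.3125)² / 133.3125 = 3.2103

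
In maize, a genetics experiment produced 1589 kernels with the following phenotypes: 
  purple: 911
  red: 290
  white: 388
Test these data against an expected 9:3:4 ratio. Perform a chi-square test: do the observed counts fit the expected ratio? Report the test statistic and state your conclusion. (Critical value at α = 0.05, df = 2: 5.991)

The 9:3:4 ratio has 16 parts, so with N = 1589 the expected counts are:
  purple: 1589 × 9/16 = 893.8125
  red: 1589 × 3/16 = 297.9375
  white: 1589 × 4/16 = 397.25
χ² = Σ (O − E)² / E
  purple: (911 − 893.8125)² / 893.8125 = 0.3305
  red: (290 − 297.9375)² / 297.9375 = 0.2115
  white: (388 − 397.25)² / 397.25 = 0.2154
χ² = 0.3305 + 0.2115 + 0.2154 = 0.7574 ≈ 0.757
Degrees of freedom = 3 − 1 = 2; critical value at α = 0.05 is 5.991.
Since 0.757 < 5.991, we fail to reject the null hypothesis — the data are consistent with the 9:3:4 ratio.

0.757; consistent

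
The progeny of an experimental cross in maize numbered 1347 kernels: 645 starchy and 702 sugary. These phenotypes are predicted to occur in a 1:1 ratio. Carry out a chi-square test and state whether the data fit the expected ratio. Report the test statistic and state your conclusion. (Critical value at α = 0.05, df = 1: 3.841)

Expected counts for N = 1347 under a 1:1 ratio (total parts = 2):
  starchy: 1347 × 1/2 = 673.5
  sugary: 1347 × 1/2 = 673.5
χ² = Σ (O − E)² / E
  starchy: (645 − 673.5)² / 673.5 = 1.2060
  sugary: (702 − 673.5)² / 673.5 = 1.2060
χ² = 1.2060 + 1.2060 = 2.412
Degrees of freedom = 2 − 1 = 1; critical value at α = 0.05 is 3.841.
Since 2.412 < 3.841, we fail to reject the null hypothesis — the data are consistent with the 1:1 ratio.

2.412; consistent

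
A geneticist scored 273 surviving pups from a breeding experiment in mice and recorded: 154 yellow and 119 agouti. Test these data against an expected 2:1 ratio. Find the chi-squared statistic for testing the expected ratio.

Expected counts for N = 273 under a 2:1 ratio (total parts = 3):
  yellow: 273 × 2/3 = 182
  agouti: 273 × 1/3 = 91
χ² = Σ (O − E)² / E
  yellow: (154 − 182)² / 182 = 4.3077
  agouti: (119 − 91)² / 91 = 8.6154
χ² = 4.3077 + 8.6154 = 12.9231 ≈ 12.923

12.923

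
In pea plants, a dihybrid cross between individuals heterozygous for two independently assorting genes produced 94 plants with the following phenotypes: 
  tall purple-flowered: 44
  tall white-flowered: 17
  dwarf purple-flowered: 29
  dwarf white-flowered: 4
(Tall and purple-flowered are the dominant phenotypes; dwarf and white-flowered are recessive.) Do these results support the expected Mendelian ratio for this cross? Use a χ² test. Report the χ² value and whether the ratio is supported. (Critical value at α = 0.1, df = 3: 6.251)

A dihybrid F₂ with independent assortment and complete dominance at both loci gives a 9:3:3:1 phenotypic ratio.
Total ratio parts = 16. Expected numbers out of 94:
  tall purple-flowered: 94 × 9/16 = 52.875
  tall white-flowered: 94 × 3/16 = 17.625
  dwarf purple-flowered: 94 × 3/16 = 17.625
  dwarf white-flowered: 94 × 1/16 = 5.875
χ² = Σ (O − E)² / E
  tall purple-flowered: (44 − 52.875)² / 52.875 = 1.4897
  tall white-flowered: (17 − 17.625)² / 17.625 = 0.0222
  dwarf purple-flowered: (29 − 17.625)² / 17.625 = 7.3413
  dwarf white-flowered: (4 − 5.875)² / 5.875 = 0.5984
χ² = 1.4897 + 0.0222 + 7.3413 + 0.5984 = 9.4516 ≈ 9.452
Degrees of freedom = 4 − 1 = 3; critical value at α = 0.1 is 6.251.
Since 9.452 > 6.251, we reject the null hypothesis — the data do not fit the 9:3:3:1 ratio.

9.452; not consistent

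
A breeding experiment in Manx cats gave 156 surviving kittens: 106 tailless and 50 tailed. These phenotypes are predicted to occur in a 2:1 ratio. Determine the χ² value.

0.115

Total ratio parts = 3. Expected numbers out of 156:
  tailless: 156 × 2/3 = 104
  tailed: 156 × 1/3 = 52
χ² = Σ (O − E)² / E
  tailless: (106 − 104)² / 104 = 0.0385
  tailed: (50 − 52)² / 52 = 0.0769
χ² = 0.0385 + 0.0769 = 0.1154 ≈ 0.115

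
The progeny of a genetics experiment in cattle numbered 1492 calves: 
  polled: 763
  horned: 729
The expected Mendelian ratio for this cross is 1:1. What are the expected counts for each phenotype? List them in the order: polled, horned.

746, 746

Expected counts for N = 1492 under a 1:1 ratio (total parts = 2):
  polled: 1492 × 1/2 = 746
  horned: 1492 × 1/2 = 746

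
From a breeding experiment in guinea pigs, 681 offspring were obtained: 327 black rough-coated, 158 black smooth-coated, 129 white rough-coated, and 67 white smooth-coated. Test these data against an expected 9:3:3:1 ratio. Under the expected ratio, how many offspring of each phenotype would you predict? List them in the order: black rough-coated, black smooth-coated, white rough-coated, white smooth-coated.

383.0625, 127.6875, 127.6875, 42.5625

Under the 9:3:3:1 hypothesis (Σ ratio = 16, N = 681):
  black rough-coated: 681 × 9/16 = 383.0625
  black smooth-coated: 681 × 3/16 = 127.6875
  white rough-coated: 681 × 3/16 = 127.6875
  white smooth-coated: 681 × 1/16 = 42.5625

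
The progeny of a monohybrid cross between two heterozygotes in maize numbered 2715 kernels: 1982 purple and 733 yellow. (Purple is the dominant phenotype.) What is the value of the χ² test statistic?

For a monohybrid cross between heterozygotes with complete dominance, the expected phenotypic ratio is 3:1.
Under the 3:1 hypothesis (Σ ratio = 4, N = 2715):
  purple: 2715 × 3/4 = 2036.25
  yellow: 2715 × 1/4 = 678.75
χ² = Σ (O − E)² / E
  purple: (1982 − 2036.25)² / 2036.25 = 1.4453
  yellow: (733 − 678.75)² / 678.75 = 4.3360
χ² = 1.4453 + 4.3360 = 5.7813 ≈ 5.781

5.781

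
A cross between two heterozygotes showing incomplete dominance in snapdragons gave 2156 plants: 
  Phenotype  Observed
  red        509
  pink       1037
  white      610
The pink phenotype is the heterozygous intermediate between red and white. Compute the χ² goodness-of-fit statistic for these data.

With incomplete dominance, a heterozygote × heterozygote cross gives a 1:2:1 phenotypic ratio.
The 1:2:1 ratio has 4 parts, so with N = 2156 the expected counts are:
  red: 2156 × 1/4 = 539
  pink: 2156 × 2/4 = 1078
  white: 2156 × 1/4 = 539
χ² = Σ (O − E)² / E
  red: (509 − 539)² / 539 = 1.6698
  pink: (1037 − 1078)² / 1078 = 1.5594
  white: (610 − 539)² / 539 = 9.3525
χ² = 1.6698 + 1.5594 + 9.3525 = 12.5817 ≈ 12.582

12.582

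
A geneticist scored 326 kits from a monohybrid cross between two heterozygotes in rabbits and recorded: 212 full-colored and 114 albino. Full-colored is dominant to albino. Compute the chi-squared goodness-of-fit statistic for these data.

For a monohybrid cross between heterozygotes with complete dominance, the expected phenotypic ratio is 3:1.
Under the 3:1 hypothesis (Σ ratio = 4, N = 326):
  full-colored: 326 × 3/4 = 244.5
  albino: 326 × 1/4 = 81.5
χ² = Σ (O − E)² / E
  full-colored: (212 − 244.5)² / 244.5 = 4.3200
  albino: (114 − 81.5)² / 81.5 = 12.9601
χ² = 4.3200 + 12.9601 = 17.2801 ≈ 17.280

17.280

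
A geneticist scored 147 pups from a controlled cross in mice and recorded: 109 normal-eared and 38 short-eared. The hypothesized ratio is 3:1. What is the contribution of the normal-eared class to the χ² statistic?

0.014

The 3:1 ratio has 4 parts, so with N = 147 the expected counts are:
  normal-eared: 147 × 3/4 = 110.25
  short-eared: 147 × 1/4 = 36.75
Contribution of normal-eared: (109 − 110.25)² / 110.25 = 0.0142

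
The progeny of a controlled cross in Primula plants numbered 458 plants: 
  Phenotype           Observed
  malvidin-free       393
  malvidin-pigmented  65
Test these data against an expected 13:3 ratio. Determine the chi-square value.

Expected counts for N = 458 under a 13:3 ratio (total parts = 16):
  malvidin-free: 458 × 13/16 = 372.125
  malvidin-pigmented: 458 × 3/16 = 85.875
χ² = Σ (O − E)² / E
  malvidin-free: (393 − 372.125)² / 372.125 = 1.1710
  malvidin-pigmented: (65 − 85.875)² / 85.875 = 5.0744
χ² = 1.1710 + 5.0744 = 6.2454 ≈ 6.245

6.245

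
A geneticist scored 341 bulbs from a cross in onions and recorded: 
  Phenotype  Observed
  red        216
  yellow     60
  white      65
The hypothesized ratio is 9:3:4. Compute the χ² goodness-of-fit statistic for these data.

8.103

Under the 9:3:4 hypothesis (Σ ratio = 16, N = 341):
  red: 341 × 9/16 = 191.8125
  yellow: 341 × 3/16 = 63.9375
  white: 341 × 4/16 = 85.25
χ² = Σ (O − E)² / E
  red: (216 − 191.8125)² / 191.8125 = 3.0500
  yellow: (60 − 63.9375)² / 63.9375 = 0.2425
  white: (65 − 85.25)² / 85.25 = 4.8101
χ² = 3.0500 + 0.2425 + 4.8101 = 8.1026 ≈ 8.103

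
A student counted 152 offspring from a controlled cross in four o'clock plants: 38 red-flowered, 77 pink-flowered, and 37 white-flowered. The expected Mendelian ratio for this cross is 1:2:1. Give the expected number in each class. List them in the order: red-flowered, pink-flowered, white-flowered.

Under the 1:2:1 hypothesis (Σ ratio = 4, N = 152):
  red-flowered: 152 × 1/4 = 38
  pink-flowered: 152 × 2/4 = 76
  white-flowered: 152 × 1/4 = 38

38, 76, 38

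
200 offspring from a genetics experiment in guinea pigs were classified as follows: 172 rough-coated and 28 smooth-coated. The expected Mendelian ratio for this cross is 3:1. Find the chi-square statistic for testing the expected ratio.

12.907

Total ratio parts = 4. Expected numbers out of 200:
  rough-coated: 200 × 3/4 = 150
  smooth-coated: 200 × 1/4 = 50
χ² = Σ (O − E)² / E
  rough-coated: (172 − 150)² / 150 = 3.2267
  smooth-coated: (28 − 50)² / 50 = 9.6800
χ² = 3.2267 + 9.6800 = 12.9067 ≈ 12.907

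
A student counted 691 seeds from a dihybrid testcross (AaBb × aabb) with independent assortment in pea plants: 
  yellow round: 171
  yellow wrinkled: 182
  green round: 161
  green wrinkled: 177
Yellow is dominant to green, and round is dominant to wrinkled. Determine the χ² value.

A dihybrid testcross with independent assortment gives a 1:1:1:1 ratio.
Total ratio parts = 4. Expected numbers out of 691:
  yellow round: 691 × 1/4 = 172.75
  yellow wrinkled: 691 × 1/4 = 172.75
  green round: 691 × 1/4 = 172.75
  green wrinkled: 691 × 1/4 = 172.75
χ² = Σ (O − E)² / E
  yellow round: (171 − 172.75)² / 172.75 = 0.0177
  yellow wrinkled: (182 − 172.75)² / 172.75 = 0.4953
  green round: (161 − 172.75)² / 172.75 = 0.7992
  green wrinkled: (177 − 172.75)² / 172.75 = 0.1046
χ² = 0.0177 + 0.4953 + 0.7992 + 0.1046 = 1.4168 ≈ 1.417

1.417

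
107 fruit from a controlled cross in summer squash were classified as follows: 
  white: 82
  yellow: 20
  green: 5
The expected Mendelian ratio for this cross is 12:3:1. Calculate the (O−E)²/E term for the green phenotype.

0.426

Under the 12:3:1 hypothesis (Σ ratio = 16, N = 107):
  white: 107 × 12/16 = 80.25
  yellow: 107 × 3/16 = 20.0625
  green: 107 × 1/16 = 6.6875
Contribution of green: (5 − 6.6875)² / 6.6875 = 0.4258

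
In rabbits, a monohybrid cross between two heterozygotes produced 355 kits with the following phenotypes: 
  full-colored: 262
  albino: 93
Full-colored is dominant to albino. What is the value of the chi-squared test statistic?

0.271

For a monohybrid cross between heterozygotes with complete dominance, the expected phenotypic ratio is 3:1.
Total ratio parts = 4. Expected numbers out of 355:
  full-colored: 355 × 3/4 = 266.25
  albino: 355 × 1/4 = 88.75
χ² = Σ (O − E)² / E
  full-colored: (262 − 266.25)² / 266.25 = 0.0678
  albino: (93 − 88.75)² / 88.75 = 0.2035
χ² = 0.0678 + 0.2035 = 0.2713 ≈ 0.271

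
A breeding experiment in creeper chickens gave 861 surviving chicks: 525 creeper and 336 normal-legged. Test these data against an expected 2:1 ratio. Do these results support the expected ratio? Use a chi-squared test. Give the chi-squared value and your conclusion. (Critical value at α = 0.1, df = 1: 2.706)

Under the 2:1 hypothesis (Σ ratio = 3, N = 861):
  creeper: 861 × 2/3 = 574
  normal-legged: 861 × 1/3 = 287
χ² = Σ (O − E)² / E
  creeper: (525 − 574)² / 574 = 4.1829
  normal-legged: (336 − 287)² / 287 = 8.3659
χ² = 4.1829 + 8.3659 = 12.5488 ≈ 12.549
Degrees of freedom = 2 − 1 = 1; critical value at α = 0.1 is 2.706.
Since 12.549 > 2.706, we reject the null hypothesis — the data do not fit the 2:1 ratio.

12.549; not consistent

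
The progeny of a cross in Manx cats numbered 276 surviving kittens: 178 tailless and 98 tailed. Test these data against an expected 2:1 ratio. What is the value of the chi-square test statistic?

0.587

Expected counts for N = 276 under a 2:1 ratio (total parts = 3):
  tailless: 276 × 2/3 = 184
  tailed: 276 × 1/3 = 92
χ² = Σ (O − E)² / E
  tailless: (178 − 184)² / 184 = 0.1957
  tailed: (98 − 92)² / 92 = 0.3913
χ² = 0.1957 + 0.3913 = 0.587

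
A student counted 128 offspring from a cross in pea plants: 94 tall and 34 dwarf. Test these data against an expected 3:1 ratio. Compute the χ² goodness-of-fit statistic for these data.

0.167

The 3:1 ratio has 4 parts, so with N = 128 the expected counts are:
  tall: 128 × 3/4 = 96
  dwarf: 128 × 1/4 = 32
χ² = Σ (O − E)² / E
  tall: (94 − 96)² / 96 = 0.0417
  dwarf: (34 − 32)² / 32 = 0.1250
χ² = 0.0417 + 0.1250 = 0.1667 ≈ 0.167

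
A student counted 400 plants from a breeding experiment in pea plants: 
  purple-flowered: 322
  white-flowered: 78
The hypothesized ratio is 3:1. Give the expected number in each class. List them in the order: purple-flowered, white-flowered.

Expected counts for N = 400 under a 3:1 ratio (total parts = 4):
  purple-flowered: 400 × 3/4 = 300
  white-flowered: 400 × 1/4 = 100

300, 100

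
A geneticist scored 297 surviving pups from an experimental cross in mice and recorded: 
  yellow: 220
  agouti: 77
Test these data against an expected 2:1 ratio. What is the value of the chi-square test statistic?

Expected counts for N = 297 under a 2:1 ratio (total parts = 3):
  yellow: 297 × 2/3 = 198
  agouti: 297 × 1/3 = 99
χ² = Σ (O − E)² / E
  yellow: (220 − 198)² / 198 = 2.4444
  agouti: (77 − 99)² / 99 = 4.8889
χ² = 2.4444 + 4.8889 = 7.3333 ≈ 7.333

7.333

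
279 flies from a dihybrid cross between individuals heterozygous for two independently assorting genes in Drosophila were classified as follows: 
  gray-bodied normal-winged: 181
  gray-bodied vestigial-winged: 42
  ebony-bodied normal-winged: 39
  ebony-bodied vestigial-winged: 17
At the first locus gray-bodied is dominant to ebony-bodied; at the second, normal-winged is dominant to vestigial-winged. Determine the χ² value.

9.121

A dihybrid F₂ with independent assortment and complete dominance at both loci gives a 9:3:3:1 phenotypic ratio.
Under the 9:3:3:1 hypothesis (Σ ratio = 16, N = 279):
  gray-bodied normal-winged: 279 × 9/16 = 156.9375
  gray-bodied vestigial-winged: 279 × 3/16 = 52.3125
  ebony-bodied normal-winged: 279 × 3/16 = 52.3125
  ebony-bodied vestigial-winged: 279 × 1/16 = 17.4375
χ² = Σ (O − E)² / E
  gray-bodied normal-winged: (181 − 156.9375)² / 156.9375 = 3.6894
  gray-bodied vestigial-winged: (42 − 52.3125)² / 52.3125 = 2.0329
  ebony-bodied normal-winged: (39 − 52.3125)² / 52.3125 = 3.3878
  ebony-bodied vestigial-winged: (17 − 17.4375)² / 17.4375 = 0.0110
χ² = 3.6894 + 2.0329 + 3.3878 + 0.0110 = 9.1211 ≈ 9.121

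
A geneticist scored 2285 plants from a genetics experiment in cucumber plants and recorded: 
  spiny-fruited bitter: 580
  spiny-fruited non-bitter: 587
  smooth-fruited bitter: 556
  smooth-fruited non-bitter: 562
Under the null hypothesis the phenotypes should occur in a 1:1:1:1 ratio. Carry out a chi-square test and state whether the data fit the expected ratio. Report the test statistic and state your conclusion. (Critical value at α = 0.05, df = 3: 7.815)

1.125; consistent

Total ratio parts = 4. Expected numbers out of 2285:
  spiny-fruited bitter: 2285 × 1/4 = 571.25
  spiny-fruited non-bitter: 2285 × 1/4 = 571.25
  smooth-fruited bitter: 2285 × 1/4 = 571.25
  smooth-fruited non-bitter: 2285 × 1/4 = 571.25
χ² = Σ (O − E)² / E
  spiny-fruited bitter: (580 − 571.25)² / 571.25 = 0.1340
  spiny-fruited non-bitter: (587 − 571.25)² / 571.25 = 0.4342
  smooth-fruited bitter: (556 − 571.25)² / 571.25 = 0.4071
  smooth-fruited non-bitter: (562 − 571.25)² / 571.25 = 0.1498
χ² = 0.1340 + 0.4342 + 0.4071 + 0.1498 = 1.1251 ≈ 1.125
Degrees of freedom = 4 − 1 = 3; critical value at α = 0.05 is 7.815.
Since 1.125 < 7.815, we fail to reject the null hypothesis — the data are consistent with the 1:1:1:1 ratio.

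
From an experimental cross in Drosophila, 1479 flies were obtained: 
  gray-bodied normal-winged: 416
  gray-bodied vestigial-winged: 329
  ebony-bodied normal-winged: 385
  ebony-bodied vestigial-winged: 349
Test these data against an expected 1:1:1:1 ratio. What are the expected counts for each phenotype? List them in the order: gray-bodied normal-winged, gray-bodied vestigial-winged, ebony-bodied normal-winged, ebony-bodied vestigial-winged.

369.75, 369.75, 369.75, 369.75

The 1:1:1:1 ratio has 4 parts, so with N = 1479 the expected counts are:
  gray-bodied normal-winged: 1479 × 1/4 = 369.75
  gray-bodied vestigial-winged: 1479 × 1/4 = 369.75
  ebony-bodied normal-winged: 1479 × 1/4 = 369.75
  ebony-bodied vestigial-winged: 1479 × 1/4 = 369.75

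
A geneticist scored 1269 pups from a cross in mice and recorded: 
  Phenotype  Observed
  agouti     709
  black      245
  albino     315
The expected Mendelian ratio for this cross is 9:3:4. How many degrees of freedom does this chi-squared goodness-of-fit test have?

2

A goodness-of-fit test with 3 phenotype classes has df = 3 − 1 = 2.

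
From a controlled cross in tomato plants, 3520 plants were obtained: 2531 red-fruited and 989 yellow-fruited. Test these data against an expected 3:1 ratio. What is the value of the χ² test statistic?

Total ratio parts = 4. Expected numbers out of 3520:
  red-fruited: 3520 × 3/4 = 2640
  yellow-fruited: 3520 × 1/4 = 880
χ² = Σ (O − E)² / E
  red-fruited: (2531 − 2640)² / 2640 = 4.5004
  yellow-fruited: (989 − 880)² / 880 = 13.5011
χ² = 4.5004 + 13.5011 = 18.0015 ≈ 18.002

18.002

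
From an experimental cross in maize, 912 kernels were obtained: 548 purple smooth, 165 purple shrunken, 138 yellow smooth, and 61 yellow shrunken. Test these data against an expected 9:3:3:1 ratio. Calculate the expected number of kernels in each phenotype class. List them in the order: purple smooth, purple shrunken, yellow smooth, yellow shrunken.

Expected counts for N = 912 under a 9:3:3:1 ratio (total parts = 16):
  purple smooth: 912 × 9/16 = 513
  purple shrunken: 912 × 3/16 = 171
  yellow smooth: 912 × 3/16 = 171
  yellow shrunken: 912 × 1/16 = 57

513, 171, 171, 57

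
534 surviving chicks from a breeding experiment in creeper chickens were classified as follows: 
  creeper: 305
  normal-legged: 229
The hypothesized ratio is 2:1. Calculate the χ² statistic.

21.919

Expected counts for N = 534 under a 2:1 ratio (total parts = 3):
  creeper: 534 × 2/3 = 356
  normal-legged: 534 × 1/3 = 178
χ² = Σ (O − E)² / E
  creeper: (305 − 356)² / 356 = 7.3062
  normal-legged: (229 − 178)² / 178 = 14.6124
χ² = 7.3062 + 14.6124 = 21.9186 ≈ 21.919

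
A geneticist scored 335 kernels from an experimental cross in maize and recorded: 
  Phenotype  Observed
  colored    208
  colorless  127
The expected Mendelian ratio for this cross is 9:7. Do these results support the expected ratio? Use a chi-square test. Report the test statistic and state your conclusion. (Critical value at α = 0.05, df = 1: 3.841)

4.642; not consistent

Expected counts for N = 335 under a 9:7 ratio (total parts = 16):
  colored: 335 × 9/16 = 188.4375
  colorless: 335 × 7/16 = 146.5625
χ² = Σ (O − E)² / E
  colored: (208 − 188.4375)² / 188.4375 = 2.0309
  colorless: (127 − 146.5625)² / 146.5625 = 2.6111
χ² = 2.0309 + 2.6111 = 4.642
Degrees of freedom = 2 − 1 = 1; critical value at α = 0.05 is 3.841.
Since 4.642 > 3.841, we reject the null hypothesis — the data do not fit the 9:7 ratio.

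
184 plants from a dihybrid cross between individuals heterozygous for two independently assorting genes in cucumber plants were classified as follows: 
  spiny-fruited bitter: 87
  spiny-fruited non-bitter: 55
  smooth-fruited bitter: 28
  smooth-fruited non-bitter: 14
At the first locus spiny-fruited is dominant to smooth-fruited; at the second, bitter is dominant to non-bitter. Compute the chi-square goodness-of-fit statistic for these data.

16.580

A dihybrid F₂ with independent assortment and complete dominance at both loci gives a 9:3:3:1 phenotypic ratio.
Total ratio parts = 16. Expected numbers out of 184:
  spiny-fruited bitter: 184 × 9/16 = 103.5
  spiny-fruited non-bitter: 184 × 3/16 = 34.5
  smooth-fruited bitter: 184 × 3/16 = 34.5
  smooth-fruited non-bitter: 184 × 1/16 = 11.5
χ² = Σ (O − E)² / E
  spiny-fruited bitter: (87 − 103.5)² / 103.5 = 2.6304
  spiny-fruited non-bitter: (55 − 34.5)² / 34.5 = 12.1812
  smooth-fruited bitter: (28 − 34.5)² / 34.5 = 1.2246
  smooth-fruited non-bitter: (14 − 11.5)² / 11.5 = 0.5435
χ² = 2.6304 + 12.1812 + 1.2246 + 0.5435 = 16.5797 ≈ 16.580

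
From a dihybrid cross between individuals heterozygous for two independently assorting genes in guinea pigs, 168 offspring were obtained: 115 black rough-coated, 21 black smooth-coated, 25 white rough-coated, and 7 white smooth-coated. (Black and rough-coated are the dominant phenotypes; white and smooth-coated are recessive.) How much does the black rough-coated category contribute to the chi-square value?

4.447

A dihybrid F₂ with independent assortment and complete dominance at both loci gives a 9:3:3:1 phenotypic ratio.
Expected counts for N = 168 under a 9:3:3:1 ratio (total parts = 16):
  black rough-coated: 168 × 9/16 = 94.5
  black smooth-coated: 168 × 3/16 = 31.5
  white rough-coated: 168 × 3/16 = 31.5
  white smooth-coated: 168 × 1/16 = 10.5
Contribution of black rough-coated: (115 − 94.5)² / 94.5 = 4.4471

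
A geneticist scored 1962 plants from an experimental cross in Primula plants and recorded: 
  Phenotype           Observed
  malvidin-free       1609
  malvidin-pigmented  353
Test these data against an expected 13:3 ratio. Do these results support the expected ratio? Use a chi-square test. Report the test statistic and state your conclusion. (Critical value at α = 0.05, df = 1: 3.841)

Total ratio parts = 16. Expected numbers out of 1962:
  malvidin-free: 1962 × 13/16 = 1594.125
  malvidin-pigmented: 1962 × 3/16 = 367.875
χ² = Σ (O − E)² / E
  malvidin-free: (1609 − 1594.125)² / 1594.125 = 0.1388
  malvidin-pigmented: (353 − 367.875)² / 367.875 = 0.6015
χ² = 0.1388 + 0.6015 = 0.7403 ≈ 0.740
Degrees of freedom = 2 − 1 = 1; critical value at α = 0.05 is 3.841.
Since 0.740 < 3.841, we fail to reject the null hypothesis — the data are consistent with the 13:3 ratio.

0.740; consistent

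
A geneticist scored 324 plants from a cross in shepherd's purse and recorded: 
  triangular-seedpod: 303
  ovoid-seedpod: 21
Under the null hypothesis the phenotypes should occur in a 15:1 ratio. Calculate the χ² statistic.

0.030

Expected counts for N = 324 under a 15:1 ratio (total parts = 16):
  triangular-seedpod: 324 × 15/16 = 303.75
  ovoid-seedpod: 324 × 1/16 = 20.25
χ² = Σ (O − E)² / E
  triangular-seedpod: (303 − 303.75)² / 303.75 = 0.0019
  ovoid-seedpod: (21 − 20.25)² / 20.25 = 0.0278
χ² = 0.0019 + 0.0278 = 0.0297 ≈ 0.030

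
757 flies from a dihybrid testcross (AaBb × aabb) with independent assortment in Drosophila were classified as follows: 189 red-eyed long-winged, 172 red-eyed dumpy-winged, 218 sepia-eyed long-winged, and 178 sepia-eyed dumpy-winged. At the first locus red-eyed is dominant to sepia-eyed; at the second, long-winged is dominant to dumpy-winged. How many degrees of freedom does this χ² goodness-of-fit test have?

3

A dihybrid testcross with independent assortment gives a 1:1:1:1 ratio.
A goodness-of-fit test with 4 phenotype classes has df = 4 − 1 = 3.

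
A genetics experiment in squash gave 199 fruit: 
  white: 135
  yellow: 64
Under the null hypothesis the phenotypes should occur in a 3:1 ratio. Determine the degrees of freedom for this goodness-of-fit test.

A goodness-of-fit test with 2 phenotype classes has df = 2 − 1 = 1.

1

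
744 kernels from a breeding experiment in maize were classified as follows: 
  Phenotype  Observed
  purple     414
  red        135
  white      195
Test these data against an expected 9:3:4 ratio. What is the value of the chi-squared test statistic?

Total ratio parts = 16. Expected numbers out of 744:
  purple: 744 × 9/16 = 418.5
  red: 744 × 3/16 = 139.5
  white: 744 × 4/16 = 186
χ² = Σ (O − E)² / E
  purple: (414 − 418.5)² / 418.5 = 0.0484
  red: (135 − 139.5)² / 139.5 = 0.1452
  white: (195 − 186)² / 186 = 0.4355
χ² = 0.0484 + 0.1452 + 0.4355 = 0.6291 ≈ 0.629

0.629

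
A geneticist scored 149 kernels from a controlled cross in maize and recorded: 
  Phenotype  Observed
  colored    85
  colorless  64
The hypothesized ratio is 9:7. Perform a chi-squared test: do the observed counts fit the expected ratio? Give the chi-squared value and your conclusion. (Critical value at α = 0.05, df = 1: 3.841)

Under the 9:7 hypothesis (Σ ratio = 16, N = 149):
  colored: 149 × 9/16 = 83.8125
  colorless: 149 × 7/16 = 65.1875
χ² = Σ (O − E)² / E
  colored: (85 − 83.8125)² / 83.8125 = 0.0168
  colorless: (64 − 65.1875)² / 65.1875 = 0.0216
χ² = 0.0168 + 0.0216 = 0.0384 ≈ 0.038
Degrees of freedom = 2 − 1 = 1; critical value at α = 0.05 is 3.841.
Since 0.038 < 3.841, we fail to reject the null hypothesis — the data are consistent with the 9:7 ratio.

0.038; consistent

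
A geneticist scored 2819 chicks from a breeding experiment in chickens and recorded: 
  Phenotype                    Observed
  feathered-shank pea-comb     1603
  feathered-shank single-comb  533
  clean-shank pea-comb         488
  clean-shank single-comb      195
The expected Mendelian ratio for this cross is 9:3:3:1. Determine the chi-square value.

5.348

The 9:3:3:1 ratio has 16 parts, so with N = 2819 the expected counts are:
  feathered-shank pea-comb: 2819 × 9/16 = 1585.6875
  feathered-shank single-comb: 2819 × 3/16 = 528.5625
  clean-shank pea-comb: 2819 × 3/16 = 528.5625
  clean-shank single-comb: 2819 × 1/16 = 176.1875
χ² = Σ (O − E)² / E
  feathered-shank pea-comb: (1603 − 1585.6875)² / 1585.6875 = 0.1890
  feathered-shank single-comb: (533 − 528.5625)² / 528.5625 = 0.0373
  clean-shank pea-comb: (488 − 528.5625)² / 528.5625 = 3.1128
  clean-shank single-comb: (195 − 176.1875)² / 176.1875 = 2.0087
χ² = 0.1890 + 0.0373 + 3.1128 + 2.0087 = 5.3478 ≈ 5.348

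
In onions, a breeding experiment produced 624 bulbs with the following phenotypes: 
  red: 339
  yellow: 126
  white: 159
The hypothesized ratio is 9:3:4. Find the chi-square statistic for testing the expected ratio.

1.160

Expected counts for N = 624 under a 9:3:4 ratio (total parts = 16):
  red: 624 × 9/16 = 351
  yellow: 624 × 3/16 = 117
  white: 624 × 4/16 = 156
χ² = Σ (O − E)² / E
  red: (339 − 351)² / 351 = 0.4103
  yellow: (126 − 117)² / 117 = 0.6923
  white: (159 − 156)² / 156 = 0.0577
χ² = 0.4103 + 0.6923 + 0.0577 = 1.1603 ≈ 1.160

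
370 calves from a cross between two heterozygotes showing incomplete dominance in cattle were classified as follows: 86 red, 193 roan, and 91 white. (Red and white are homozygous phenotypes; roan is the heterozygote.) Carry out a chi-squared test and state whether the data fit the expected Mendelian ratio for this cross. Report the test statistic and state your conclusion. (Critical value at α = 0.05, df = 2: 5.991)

With incomplete dominance, a heterozygote × heterozygote cross gives a 1:2:1 phenotypic ratio.
Under the 1:2:1 hypothesis (Σ ratio = 4, N = 370):
  red: 370 × 1/4 = 92.5
  roan: 370 × 2/4 = 185
  white: 370 × 1/4 = 92.5
χ² = Σ (O − E)² / E
  red: (86 − 92.5)² / 92.5 = 0.4568
  roan: (193 − 185)² / 185 = 0.3459
  white: (91 − 92.5)² / 92.5 = 0.0243
χ² = 0.4568 + 0.3459 + 0.0243 = 0.827
Degrees of freedom = 3 − 1 = 2; critical value at α = 0.05 is 5.991.
Since 0.827 < 5.991, we fail to reject the null hypothesis — the data are consistent with the 1:2:1 ratio.

0.827; consistent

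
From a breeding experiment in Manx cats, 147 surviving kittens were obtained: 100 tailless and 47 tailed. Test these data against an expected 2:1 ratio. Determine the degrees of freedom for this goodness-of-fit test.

A goodness-of-fit test with 2 phenotype classes has df = 2 − 1 = 1.

1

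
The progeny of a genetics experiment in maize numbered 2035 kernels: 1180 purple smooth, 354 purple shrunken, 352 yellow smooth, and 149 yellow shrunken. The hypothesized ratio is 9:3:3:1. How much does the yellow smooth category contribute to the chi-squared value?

2.290

Under the 9:3:3:1 hypothesis (Σ ratio = 16, N = 2035):
  purple smooth: 2035 × 9/16 = 1144.6875
  purple shrunken: 2035 × 3/16 = 381.5625
  yellow smooth: 2035 × 3/16 = 381.5625
  yellow shrunken: 2035 × 1/16 = 127.1875
Contribution of yellow smooth: (352 − 381.5625)² / 381.5625 = 2.2904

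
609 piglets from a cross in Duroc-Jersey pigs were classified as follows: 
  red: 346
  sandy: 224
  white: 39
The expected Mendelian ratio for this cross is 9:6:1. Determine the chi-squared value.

The 9:6:1 ratio has 16 parts, so with N = 609 the expected counts are:
  red: 609 × 9/16 = 342.5625
  sandy: 609 × 6/16 = 228.375
  white: 609 × 1/16 = 38.0625
χ² = Σ (O − E)² / E
  red: (346 − 342.5625)² / 342.5625 = 0.0345
  sandy: (224 − 228.375)² / 228.375 = 0.0838
  white: (39 − 38.0625)² / 38.0625 = 0.0231
χ² = 0.0345 + 0.0838 + 0.0231 = 0.1414 ≈ 0.141

0.141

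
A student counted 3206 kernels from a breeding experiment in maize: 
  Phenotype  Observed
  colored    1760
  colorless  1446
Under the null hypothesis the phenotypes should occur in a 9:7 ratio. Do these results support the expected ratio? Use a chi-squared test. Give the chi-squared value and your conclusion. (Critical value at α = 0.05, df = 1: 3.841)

Total ratio parts = 16. Expected numbers out of 3206:
  colored: 3206 × 9/16 = 1803.375
  colorless: 3206 × 7/16 = 1402.625
χ² = Σ (O − E)² / E
  colored: (1760 − 1803.375)² / 1803.375 = 1.0433
  colorless: (1446 − 1402.625)² / 1402.625 = 1.3413
χ² = 1.0433 + 1.3413 = 2.3846 ≈ 2.385
Degrees of freedom = 2 − 1 = 1; critical value at α = 0.05 is 3.841.
Since 2.385 < 3.841, we fail to reject the null hypothesis — the data are consistent with the 9:7 ratio.

2.385; consistent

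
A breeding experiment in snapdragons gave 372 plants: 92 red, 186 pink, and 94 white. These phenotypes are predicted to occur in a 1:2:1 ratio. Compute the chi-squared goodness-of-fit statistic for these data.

0.022

Expected counts for N = 372 under a 1:2:1 ratio (total parts = 4):
  red: 372 × 1/4 = 93
  pink: 372 × 2/4 = 186
  white: 372 × 1/4 = 93
χ² = Σ (O − E)² / E
  red: (92 − 93)² / 93 = 0.0108
  pink: (186 − 186)² / 186 = 0.0000
  white: (94 − 93)² / 93 = 0.0108
χ² = 0.0108 + 0.0000 + 0.0108 = 0.0216 ≈ 0.022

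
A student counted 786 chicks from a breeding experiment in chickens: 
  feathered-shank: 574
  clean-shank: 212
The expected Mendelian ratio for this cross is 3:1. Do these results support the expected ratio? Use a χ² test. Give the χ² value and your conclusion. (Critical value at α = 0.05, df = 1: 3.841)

Under the 3:1 hypothesis (Σ ratio = 4, N = 786):
  feathered-shank: 786 × 3/4 = 589.5
  clean-shank: 786 × 1/4 = 196.5
χ² = Σ (O − E)² / E
  feathered-shank: (574 − 589.5)² / 589.5 = 0.4075
  clean-shank: (212 − 196.5)² / 196.5 = 1.2226
χ² = 0.4075 + 1.2226 = 1.6301 ≈ 1.630
Degrees of freedom = 2 − 1 = 1; critical value at α = 0.05 is 3.841.
Since 1.630 < 3.841, we fail to reject the null hypothesis — the data are consistent with the 3:1 ratio.

1.630; consistent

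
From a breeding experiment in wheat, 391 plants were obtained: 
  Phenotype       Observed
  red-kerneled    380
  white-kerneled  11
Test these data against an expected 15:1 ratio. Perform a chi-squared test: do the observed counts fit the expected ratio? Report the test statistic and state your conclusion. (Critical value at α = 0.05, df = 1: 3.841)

7.882; not consistent

Total ratio parts = 16. Expected numbers out of 391:
  red-kerneled: 391 × 15/16 = 366.5625
  white-kerneled: 391 × 1/16 = 24.4375
χ² = Σ (O − E)² / E
  red-kerneled: (380 − 366.5625)² / 366.5625 = 0.4926
  white-kerneled: (11 − 24.4375)² / 24.4375 = 7.3889
χ² = 0.4926 + 7.3889 = 7.8815 ≈ 7.882
Degrees of freedom = 2 − 1 = 1; critical value at α = 0.05 is 3.841.
Since 7.882 > 3.841, we reject the null hypothesis — the data do not fit the 15:1 ratio.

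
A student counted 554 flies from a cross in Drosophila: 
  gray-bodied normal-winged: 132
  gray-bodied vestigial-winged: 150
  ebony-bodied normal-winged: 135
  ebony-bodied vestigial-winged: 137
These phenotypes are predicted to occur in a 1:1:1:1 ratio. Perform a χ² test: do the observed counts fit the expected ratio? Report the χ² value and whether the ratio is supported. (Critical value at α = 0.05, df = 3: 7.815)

Total ratio parts = 4. Expected numbers out of 554:
  gray-bodied normal-winged: 554 × 1/4 = 138.5
  gray-bodied vestigial-winged: 554 × 1/4 = 138.5
  ebony-bodied normal-winged: 554 × 1/4 = 138.5
  ebony-bodied vestigial-winged: 554 × 1/4 = 138.5
χ² = Σ (O − E)² / E
  gray-bodied normal-winged: (132 − 138.5)² / 138.5 = 0.3051
  gray-bodied vestigial-winged: (150 − 138.5)² / 138.5 = 0.9549
  ebony-bodied normal-winged: (135 − 138.5)² / 138.5 = 0.0884
  ebony-bodied vestigial-winged: (137 − 138.5)² / 138.5 = 0.0162
χ² = 0.3051 + 0.9549 + 0.0884 + 0.0162 = 1.3646 ≈ 1.365
Degrees of freedom = 4 − 1 = 3; critical value at α = 0.05 is 7.815.
Since 1.365 < 7.815, we fail to reject the null hypothesis — the data are consistent with the 1:1:1:1 ratio.

1.365; consistent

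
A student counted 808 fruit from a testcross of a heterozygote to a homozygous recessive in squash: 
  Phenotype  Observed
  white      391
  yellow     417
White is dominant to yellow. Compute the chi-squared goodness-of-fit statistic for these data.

0.837

A testcross of a heterozygote (Aa × aa) gives a 1:1 phenotypic ratio.
Expected counts for N = 808 under a 1:1 ratio (total parts = 2):
  white: 808 × 1/2 = 404
  yellow: 808 × 1/2 = 404
χ² = Σ (O − E)² / E
  white: (391 − 404)² / 404 = 0.4183
  yellow: (417 − 404)² / 404 = 0.4183
χ² = 0.4183 + 0.4183 = 0.8366 ≈ 0.837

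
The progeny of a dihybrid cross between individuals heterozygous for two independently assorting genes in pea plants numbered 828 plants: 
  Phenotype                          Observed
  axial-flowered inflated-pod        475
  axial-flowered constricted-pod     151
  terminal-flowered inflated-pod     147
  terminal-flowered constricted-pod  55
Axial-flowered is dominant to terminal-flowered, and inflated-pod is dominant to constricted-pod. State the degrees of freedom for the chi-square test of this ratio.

A dihybrid F₂ with independent assortment and complete dominance at both loci gives a 9:3:3:1 phenotypic ratio.
A goodness-of-fit test with 4 phenotype classes has df = 4 − 1 = 3.

3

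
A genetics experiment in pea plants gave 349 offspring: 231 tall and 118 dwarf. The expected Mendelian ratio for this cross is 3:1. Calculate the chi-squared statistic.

14.450

Total ratio parts = 4. Expected numbers out of 349:
  tall: 349 × 3/4 = 261.75
  dwarf: 349 × 1/4 = 87.25
χ² = Σ (O − E)² / E
  tall: (231 − 261.75)² / 261.75 = 3.6125
  dwarf: (118 − 87.25)² / 87.25 = 10.8374
χ² = 3.6125 + 10.8374 = 14.4499 ≈ 14.450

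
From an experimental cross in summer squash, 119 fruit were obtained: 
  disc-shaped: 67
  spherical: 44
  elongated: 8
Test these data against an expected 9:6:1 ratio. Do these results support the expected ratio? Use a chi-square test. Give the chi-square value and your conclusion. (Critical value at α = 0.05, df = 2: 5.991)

Expected counts for N = 119 under a 9:6:1 ratio (total parts = 16):
  disc-shaped: 119 × 9/16 = 66.9375
  spherical: 119 × 6/16 = 44.625
  elongated: 119 × 1/16 = 7.4375
χ² = Σ (O − E)² / E
  disc-shaped: (67 − 66.9375)² / 66.9375 = 0.0001
  spherical: (44 − 44.625)² / 44.625 = 0.0088
  elongated: (8 − 7.4375)² / 7.4375 = 0.0425
χ² = 0.0001 + 0.0088 + 0.0425 = 0.0514 ≈ 0.051
Degrees of freedom = 3 − 1 = 2; critical value at α = 0.05 is 5.991.
Since 0.051 < 5.991, we fail to reject the null hypothesis — the data are consistent with the 9:6:1 ratio.

0.051; consistent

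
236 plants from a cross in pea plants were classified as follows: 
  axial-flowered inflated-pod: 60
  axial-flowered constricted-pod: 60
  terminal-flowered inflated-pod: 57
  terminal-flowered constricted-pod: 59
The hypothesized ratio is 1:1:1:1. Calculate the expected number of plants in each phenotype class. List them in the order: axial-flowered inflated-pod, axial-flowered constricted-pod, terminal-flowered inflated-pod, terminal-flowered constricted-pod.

Total ratio parts = 4. Expected numbers out of 236:
  axial-flowered inflated-pod: 236 × 1/4 = 59
  axial-flowered constricted-pod: 236 × 1/4 = 59
  terminal-flowered inflated-pod: 236 × 1/4 = 59
  terminal-flowered constricted-pod: 236 × 1/4 = 59

59, 59, 59, 59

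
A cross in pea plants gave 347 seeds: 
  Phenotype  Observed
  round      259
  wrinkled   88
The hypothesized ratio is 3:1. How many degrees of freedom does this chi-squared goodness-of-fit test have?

A goodness-of-fit test with 2 phenotype classes has df = 2 − 1 = 1.

1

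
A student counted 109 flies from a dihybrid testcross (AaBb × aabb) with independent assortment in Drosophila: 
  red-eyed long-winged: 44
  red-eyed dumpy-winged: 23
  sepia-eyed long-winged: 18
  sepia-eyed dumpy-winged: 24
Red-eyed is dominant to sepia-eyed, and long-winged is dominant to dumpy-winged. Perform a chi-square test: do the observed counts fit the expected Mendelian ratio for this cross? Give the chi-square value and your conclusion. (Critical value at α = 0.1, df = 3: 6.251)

A dihybrid testcross with independent assortment gives a 1:1:1:1 ratio.
Expected counts for N = 109 under a 1:1:1:1 ratio (total parts = 4):
  red-eyed long-winged: 109 × 1/4 = 27.25
  red-eyed dumpy-winged: 109 × 1/4 = 27.25
  sepia-eyed long-winged: 109 × 1/4 = 27.25
  sepia-eyed dumpy-winged: 109 × 1/4 = 27.25
χ² = Σ (O − E)² / E
  red-eyed long-winged: (44 − 27.25)² / 27.25 = 10.2959
  red-eyed dumpy-winged: (23 − 27.25)² / 27.25 = 0.6628
  sepia-eyed long-winged: (18 − 27.25)² / 27.25 = 3.1399
  sepia-eyed dumpy-winged: (24 − 27.25)² / 27.25 = 0.3876
χ² = 10.2959 + 0.6628 + 3.1399 + 0.3876 = 14.4862 ≈ 14.486
Degrees of freedom = 4 − 1 = 3; critical value at α = 0.1 is 6.251.
Since 14.486 > 6.251, we reject the null hypothesis — the data do not fit the 1:1:1:1 ratio.

14.486; not consistent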